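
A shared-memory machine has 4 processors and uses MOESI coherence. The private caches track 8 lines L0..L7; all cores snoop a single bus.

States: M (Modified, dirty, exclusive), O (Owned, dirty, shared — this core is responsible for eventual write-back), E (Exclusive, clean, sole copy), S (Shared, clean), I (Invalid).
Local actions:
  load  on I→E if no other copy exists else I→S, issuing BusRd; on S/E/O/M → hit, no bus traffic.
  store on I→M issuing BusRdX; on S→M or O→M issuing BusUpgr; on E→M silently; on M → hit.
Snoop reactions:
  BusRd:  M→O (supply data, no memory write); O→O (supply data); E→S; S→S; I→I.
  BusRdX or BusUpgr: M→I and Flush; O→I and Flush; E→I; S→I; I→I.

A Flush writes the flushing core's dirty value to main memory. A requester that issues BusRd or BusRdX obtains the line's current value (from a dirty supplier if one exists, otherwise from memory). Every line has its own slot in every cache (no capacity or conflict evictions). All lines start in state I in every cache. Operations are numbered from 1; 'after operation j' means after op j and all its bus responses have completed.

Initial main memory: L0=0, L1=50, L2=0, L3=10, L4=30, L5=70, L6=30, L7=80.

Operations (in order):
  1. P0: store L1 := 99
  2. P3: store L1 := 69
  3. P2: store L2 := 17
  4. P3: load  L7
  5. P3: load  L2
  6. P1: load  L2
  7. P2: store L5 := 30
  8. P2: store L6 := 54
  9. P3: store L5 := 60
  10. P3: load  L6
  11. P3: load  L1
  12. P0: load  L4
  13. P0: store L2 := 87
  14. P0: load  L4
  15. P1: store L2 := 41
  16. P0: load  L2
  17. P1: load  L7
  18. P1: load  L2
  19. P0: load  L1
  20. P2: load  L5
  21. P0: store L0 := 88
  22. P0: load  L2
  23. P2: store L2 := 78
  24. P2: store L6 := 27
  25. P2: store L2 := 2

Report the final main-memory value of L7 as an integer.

step 1: P0: store L1 := 99  ⟶  MIII  (L1)  txn=BusRdX  M[L1]=50
step 2: P3: store L1 := 69  ⟶  IIIM  (L1)  txn=BusRdX+Flush  M[L1]=99
step 3: P2: store L2 := 17  ⟶  IIMI  (L2)  txn=BusRdX  M[L2]=0
step 4: P3: load  L7  ⟶  IIIE  (L7)  txn=BusRd  M[L7]=80
step 5: P3: load  L2  ⟶  IIOS  (L2)  txn=BusRd  M[L2]=0
step 6: P1: load  L2  ⟶  ISOS  (L2)  txn=BusRd  M[L2]=0
step 7: P2: store L5 := 30  ⟶  IIMI  (L5)  txn=BusRdX  M[L5]=70
step 8: P2: store L6 := 54  ⟶  IIMI  (L6)  txn=BusRdX  M[L6]=30
step 9: P3: store L5 := 60  ⟶  IIIM  (L5)  txn=BusRdX+Flush  M[L5]=30
step 10: P3: load  L6  ⟶  IIOS  (L6)  txn=BusRd  M[L6]=30
step 11: P3: load  L1  ⟶  IIIM  (L1)  txn=∅  M[L1]=99
step 12: P0: load  L4  ⟶  EIII  (L4)  txn=BusRd  M[L4]=30
step 13: P0: store L2 := 87  ⟶  MIII  (L2)  txn=BusRdX+Flush  M[L2]=17
step 14: P0: load  L4  ⟶  EIII  (L4)  txn=∅  M[L4]=30
step 15: P1: store L2 := 41  ⟶  IMII  (L2)  txn=BusRdX+Flush  M[L2]=87
step 16: P0: load  L2  ⟶  SOII  (L2)  txn=BusRd  M[L2]=87
step 17: P1: load  L7  ⟶  ISIS  (L7)  txn=BusRd  M[L7]=80
step 18: P1: load  L2  ⟶  SOII  (L2)  txn=∅  M[L2]=87
step 19: P0: load  L1  ⟶  SIIO  (L1)  txn=BusRd  M[L1]=99
step 20: P2: load  L5  ⟶  IISO  (L5)  txn=BusRd  M[L5]=30
step 21: P0: store L0 := 88  ⟶  MIII  (L0)  txn=BusRdX  M[L0]=0
step 22: P0: load  L2  ⟶  SOII  (L2)  txn=∅  M[L2]=87
step 23: P2: store L2 := 78  ⟶  IIMI  (L2)  txn=BusRdX+Flush  M[L2]=41
step 24: P2: store L6 := 27  ⟶  IIMI  (L6)  txn=BusUpgr  M[L6]=30
step 25: P2: store L2 := 2  ⟶  IIMI  (L2)  txn=∅  M[L2]=41

memory[L7] = 80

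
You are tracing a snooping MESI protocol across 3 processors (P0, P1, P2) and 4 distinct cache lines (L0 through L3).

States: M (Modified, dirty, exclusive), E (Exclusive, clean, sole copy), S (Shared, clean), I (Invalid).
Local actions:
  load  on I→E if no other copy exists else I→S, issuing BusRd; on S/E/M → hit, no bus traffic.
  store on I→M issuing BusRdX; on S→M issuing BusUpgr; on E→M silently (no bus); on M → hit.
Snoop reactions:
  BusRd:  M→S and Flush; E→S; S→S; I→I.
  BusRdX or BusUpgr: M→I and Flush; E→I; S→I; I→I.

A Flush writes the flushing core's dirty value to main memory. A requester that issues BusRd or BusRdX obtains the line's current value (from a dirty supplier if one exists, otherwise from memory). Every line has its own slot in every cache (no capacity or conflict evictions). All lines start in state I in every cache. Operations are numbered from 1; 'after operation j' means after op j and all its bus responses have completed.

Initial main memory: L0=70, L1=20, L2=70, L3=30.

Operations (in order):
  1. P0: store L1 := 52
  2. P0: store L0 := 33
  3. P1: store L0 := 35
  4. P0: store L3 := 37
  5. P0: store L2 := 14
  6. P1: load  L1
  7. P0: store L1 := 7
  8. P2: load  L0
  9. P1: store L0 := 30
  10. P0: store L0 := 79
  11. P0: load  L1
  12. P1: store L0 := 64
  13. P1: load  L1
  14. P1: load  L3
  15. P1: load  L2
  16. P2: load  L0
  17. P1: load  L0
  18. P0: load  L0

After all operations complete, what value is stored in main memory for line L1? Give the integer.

memory[L1] = 7

step 1: P0: store L1 := 52  ⟶  MII  (L1)  txn=BusRdX  M[L1]=20
step 2: P0: store L0 := 33  ⟶  MII  (L0)  txn=BusRdX  M[L0]=70
step 3: P1: store L0 := 35  ⟶  IMI  (L0)  txn=BusRdX+Flush  M[L0]=33
step 4: P0: store L3 := 37  ⟶  MII  (L3)  txn=BusRdX  M[L3]=30
step 5: P0: store L2 := 14  ⟶  MII  (L2)  txn=BusRdX  M[L2]=70
step 6: P1: load  L1  ⟶  SSI  (L1)  txn=BusRd+Flush  M[L1]=52
step 7: P0: store L1 := 7  ⟶  MII  (L1)  txn=BusUpgr  M[L1]=52
step 8: P2: load  L0  ⟶  ISS  (L0)  txn=BusRd+Flush  M[L0]=35
step 9: P1: store L0 := 30  ⟶  IMI  (L0)  txn=BusUpgr  M[L0]=35
step 10: P0: store L0 := 79  ⟶  MII  (L0)  txn=BusRdX+Flush  M[L0]=30
step 11: P0: load  L1  ⟶  MII  (L1)  txn=∅  M[L1]=52
step 12: P1: store L0 := 64  ⟶  IMI  (L0)  txn=BusRdX+Flush  M[L0]=79
step 13: P1: load  L1  ⟶  SSI  (L1)  txn=BusRd+Flush  M[L1]=7
step 14: P1: load  L3  ⟶  SSI  (L3)  txn=BusRd+Flush  M[L3]=37
step 15: P1: load  L2  ⟶  SSI  (L2)  txn=BusRd+Flush  M[L2]=14
step 16: P2: load  L0  ⟶  ISS  (L0)  txn=BusRd+Flush  M[L0]=64
step 17: P1: load  L0  ⟶  ISS  (L0)  txn=∅  M[L0]=64
step 18: P0: load  L0  ⟶  SSS  (L0)  txn=BusRd  M[L0]=64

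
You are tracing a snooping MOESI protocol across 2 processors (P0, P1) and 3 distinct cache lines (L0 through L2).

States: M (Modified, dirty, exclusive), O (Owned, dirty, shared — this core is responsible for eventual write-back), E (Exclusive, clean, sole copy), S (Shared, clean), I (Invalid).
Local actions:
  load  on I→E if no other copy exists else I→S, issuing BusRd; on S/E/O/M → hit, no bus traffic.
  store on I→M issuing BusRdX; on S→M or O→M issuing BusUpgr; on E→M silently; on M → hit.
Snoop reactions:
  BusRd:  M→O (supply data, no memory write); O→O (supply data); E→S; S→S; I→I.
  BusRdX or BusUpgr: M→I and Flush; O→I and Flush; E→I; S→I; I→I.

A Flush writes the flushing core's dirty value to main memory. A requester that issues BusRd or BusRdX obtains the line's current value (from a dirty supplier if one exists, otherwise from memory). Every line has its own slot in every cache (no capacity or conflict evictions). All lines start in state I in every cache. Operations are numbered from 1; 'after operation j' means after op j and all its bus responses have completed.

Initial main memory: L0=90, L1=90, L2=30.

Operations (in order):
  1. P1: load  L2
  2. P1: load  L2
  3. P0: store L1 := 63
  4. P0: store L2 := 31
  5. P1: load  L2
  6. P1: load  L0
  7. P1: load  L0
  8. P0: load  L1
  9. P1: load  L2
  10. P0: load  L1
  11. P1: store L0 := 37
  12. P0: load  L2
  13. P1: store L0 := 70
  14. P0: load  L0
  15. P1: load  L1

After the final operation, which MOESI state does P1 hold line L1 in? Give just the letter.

1. P1: load  L2  bus=[BusRd]  L2: P0=I P1=E  mem[L2]=30
2. P1: load  L2  bus=[-]  L2: P0=I P1=E  mem[L2]=30
3. P0: store L1 := 63  bus=[BusRdX]  L1: P0=M P1=I  mem[L1]=90
4. P0: store L2 := 31  bus=[BusRdX]  L2: P0=M P1=I  mem[L2]=30
5. P1: load  L2  bus=[BusRd]  L2: P0=O P1=S  mem[L2]=30
6. P1: load  L0  bus=[BusRd]  L0: P0=I P1=E  mem[L0]=90
7. P1: load  L0  bus=[-]  L0: P0=I P1=E  mem[L0]=90
8. P0: load  L1  bus=[-]  L1: P0=M P1=I  mem[L1]=90
9. P1: load  L2  bus=[-]  L2: P0=O P1=S  mem[L2]=30
10. P0: load  L1  bus=[-]  L1: P0=M P1=I  mem[L1]=90
11. P1: store L0 := 37  bus=[-]  L0: P0=I P1=M  mem[L0]=90
12. P0: load  L2  bus=[-]  L2: P0=O P1=S  mem[L2]=30
13. P1: store L0 := 70  bus=[-]  L0: P0=I P1=M  mem[L0]=90
14. P0: load  L0  bus=[BusRd]  L0: P0=S P1=O  mem[L0]=90
15. P1: load  L1  bus=[BusRd]  L1: P0=O P1=S  mem[L1]=90

state = S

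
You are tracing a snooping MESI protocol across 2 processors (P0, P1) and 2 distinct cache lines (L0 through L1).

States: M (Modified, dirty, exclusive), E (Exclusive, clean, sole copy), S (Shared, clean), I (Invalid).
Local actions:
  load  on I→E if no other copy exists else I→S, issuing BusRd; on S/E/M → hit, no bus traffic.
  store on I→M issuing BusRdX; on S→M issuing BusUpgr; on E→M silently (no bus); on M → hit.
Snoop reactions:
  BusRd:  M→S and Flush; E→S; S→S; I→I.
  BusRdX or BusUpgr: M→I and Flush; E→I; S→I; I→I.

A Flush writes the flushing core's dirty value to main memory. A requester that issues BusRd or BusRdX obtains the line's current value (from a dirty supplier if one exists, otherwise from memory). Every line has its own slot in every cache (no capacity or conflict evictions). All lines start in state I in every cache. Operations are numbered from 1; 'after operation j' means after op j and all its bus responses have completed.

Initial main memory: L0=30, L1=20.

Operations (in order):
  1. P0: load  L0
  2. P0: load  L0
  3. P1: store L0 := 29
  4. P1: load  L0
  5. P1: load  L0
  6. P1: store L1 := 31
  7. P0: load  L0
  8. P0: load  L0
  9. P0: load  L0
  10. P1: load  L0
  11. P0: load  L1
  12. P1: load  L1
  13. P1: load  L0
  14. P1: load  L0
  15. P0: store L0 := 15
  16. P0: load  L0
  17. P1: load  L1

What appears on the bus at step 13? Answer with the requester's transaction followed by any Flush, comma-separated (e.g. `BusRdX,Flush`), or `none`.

1. P0: load  L0  bus=[BusRd]  L0: P0=E P1=I  mem[L0]=30
2. P0: load  L0  bus=[-]  L0: P0=E P1=I  mem[L0]=30
3. P1: store L0 := 29  bus=[BusRdX]  L0: P0=I P1=M  mem[L0]=30
4. P1: load  L0  bus=[-]  L0: P0=I P1=M  mem[L0]=30
5. P1: load  L0  bus=[-]  L0: P0=I P1=M  mem[L0]=30
6. P1: store L1 := 31  bus=[BusRdX]  L1: P0=I P1=M  mem[L1]=20
7. P0: load  L0  bus=[BusRd,Flush]  L0: P0=S P1=S  mem[L0]=29
8. P0: load  L0  bus=[-]  L0: P0=S P1=S  mem[L0]=29
9. P0: load  L0  bus=[-]  L0: P0=S P1=S  mem[L0]=29
10. P1: load  L0  bus=[-]  L0: P0=S P1=S  mem[L0]=29
11. P0: load  L1  bus=[BusRd,Flush]  L1: P0=S P1=S  mem[L1]=31
12. P1: load  L1  bus=[-]  L1: P0=S P1=S  mem[L1]=31
13. P1: load  L0  bus=[-]  L0: P0=S P1=S  mem[L0]=29
14. P1: load  L0  bus=[-]  L0: P0=S P1=S  mem[L0]=29
15. P0: store L0 := 15  bus=[BusUpgr]  L0: P0=M P1=I  mem[L0]=29
16. P0: load  L0  bus=[-]  L0: P0=M P1=I  mem[L0]=29
17. P1: load  L1  bus=[-]  L1: P0=S P1=S  mem[L1]=31

bus = none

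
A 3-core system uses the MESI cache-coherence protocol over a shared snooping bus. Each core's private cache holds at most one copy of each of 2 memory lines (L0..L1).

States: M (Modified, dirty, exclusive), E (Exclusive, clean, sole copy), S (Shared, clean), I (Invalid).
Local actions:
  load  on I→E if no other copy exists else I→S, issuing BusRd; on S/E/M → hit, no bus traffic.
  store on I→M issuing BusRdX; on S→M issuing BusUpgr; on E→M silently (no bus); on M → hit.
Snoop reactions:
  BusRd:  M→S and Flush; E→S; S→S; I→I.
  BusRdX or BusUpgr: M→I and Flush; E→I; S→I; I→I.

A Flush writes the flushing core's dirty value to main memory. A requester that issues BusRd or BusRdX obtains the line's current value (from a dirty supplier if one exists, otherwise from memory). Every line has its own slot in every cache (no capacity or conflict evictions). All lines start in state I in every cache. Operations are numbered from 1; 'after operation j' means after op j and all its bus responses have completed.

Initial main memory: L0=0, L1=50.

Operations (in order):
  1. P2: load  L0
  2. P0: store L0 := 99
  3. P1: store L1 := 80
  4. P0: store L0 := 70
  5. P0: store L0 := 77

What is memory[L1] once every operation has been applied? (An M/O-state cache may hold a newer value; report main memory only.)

[1] P2: load  L0 | P0:I, P1:I, P2:E(0) | bus: BusRd
[2] P0: store L0 := 99 | P0:M(99), P1:I, P2:I | bus: BusRdX
[3] P1: store L1 := 80 | P0:I, P1:M(80), P2:I | bus: BusRdX
[4] P0: store L0 := 70 | P0:M(70), P1:I, P2:I | bus: none
[5] P0: store L0 := 77 | P0:M(77), P1:I, P2:I | bus: none

memory[L1] = 50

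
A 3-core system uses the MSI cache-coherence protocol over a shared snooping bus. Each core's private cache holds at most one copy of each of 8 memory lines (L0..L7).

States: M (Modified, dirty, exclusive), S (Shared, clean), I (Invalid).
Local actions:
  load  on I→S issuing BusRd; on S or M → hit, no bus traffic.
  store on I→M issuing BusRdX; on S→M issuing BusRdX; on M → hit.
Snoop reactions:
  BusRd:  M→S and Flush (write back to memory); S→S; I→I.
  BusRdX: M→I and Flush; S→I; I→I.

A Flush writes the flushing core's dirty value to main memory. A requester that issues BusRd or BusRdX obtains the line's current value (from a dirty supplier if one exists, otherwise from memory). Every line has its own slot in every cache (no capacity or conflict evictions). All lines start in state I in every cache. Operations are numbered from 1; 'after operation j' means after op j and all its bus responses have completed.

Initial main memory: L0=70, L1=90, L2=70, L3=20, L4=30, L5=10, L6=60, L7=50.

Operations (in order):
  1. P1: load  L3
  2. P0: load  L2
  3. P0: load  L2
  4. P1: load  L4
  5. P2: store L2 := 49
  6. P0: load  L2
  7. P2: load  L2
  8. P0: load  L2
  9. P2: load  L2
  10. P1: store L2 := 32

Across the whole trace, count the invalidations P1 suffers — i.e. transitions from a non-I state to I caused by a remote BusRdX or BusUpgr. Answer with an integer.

invalidations = 0

[1] P1: load  L3 | P0:I, P1:S(20), P2:I | bus: BusRd
[2] P0: load  L2 | P0:S(70), P1:I, P2:I | bus: BusRd
[3] P0: load  L2 | P0:S(70), P1:I, P2:I | bus: none
[4] P1: load  L4 | P0:I, P1:S(30), P2:I | bus: BusRd
[5] P2: store L2 := 49 | P0:I, P1:I, P2:M(49) | bus: BusRdX
[6] P0: load  L2 | P0:S(49), P1:I, P2:S(49) | bus: BusRd,Flush
[7] P2: load  L2 | P0:S(49), P1:I, P2:S(49) | bus: none
[8] P0: load  L2 | P0:S(49), P1:I, P2:S(49) | bus: none
[9] P2: load  L2 | P0:S(49), P1:I, P2:S(49) | bus: none
[10] P1: store L2 := 32 | P0:I, P1:M(32), P2:I | bus: BusRdX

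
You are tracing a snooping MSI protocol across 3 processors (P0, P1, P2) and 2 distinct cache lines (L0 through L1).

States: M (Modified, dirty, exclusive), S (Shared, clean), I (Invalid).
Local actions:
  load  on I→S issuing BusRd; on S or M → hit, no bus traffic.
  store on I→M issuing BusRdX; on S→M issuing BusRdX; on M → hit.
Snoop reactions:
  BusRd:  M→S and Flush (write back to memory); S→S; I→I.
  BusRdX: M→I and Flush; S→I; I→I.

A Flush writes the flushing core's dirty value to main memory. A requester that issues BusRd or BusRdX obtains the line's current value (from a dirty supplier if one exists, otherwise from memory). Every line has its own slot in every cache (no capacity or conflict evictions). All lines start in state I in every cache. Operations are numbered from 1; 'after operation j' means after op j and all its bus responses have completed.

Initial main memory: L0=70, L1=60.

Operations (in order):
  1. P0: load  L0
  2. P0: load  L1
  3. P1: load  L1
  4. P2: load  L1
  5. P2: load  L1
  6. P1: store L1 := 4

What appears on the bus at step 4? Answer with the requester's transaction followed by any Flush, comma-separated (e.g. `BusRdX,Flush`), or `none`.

1. P0: load  L0  bus=[BusRd]  L0: P0=S P1=I P2=I  mem[L0]=70
2. P0: load  L1  bus=[BusRd]  L1: P0=S P1=I P2=I  mem[L1]=60
3. P1: load  L1  bus=[BusRd]  L1: P0=S P1=S P2=I  mem[L1]=60
4. P2: load  L1  bus=[BusRd]  L1: P0=S P1=S P2=S  mem[L1]=60
5. P2: load  L1  bus=[-]  L1: P0=S P1=S P2=S  mem[L1]=60
6. P1: store L1 := 4  bus=[BusRdX]  L1: P0=I P1=M P2=I  mem[L1]=60

bus = BusRd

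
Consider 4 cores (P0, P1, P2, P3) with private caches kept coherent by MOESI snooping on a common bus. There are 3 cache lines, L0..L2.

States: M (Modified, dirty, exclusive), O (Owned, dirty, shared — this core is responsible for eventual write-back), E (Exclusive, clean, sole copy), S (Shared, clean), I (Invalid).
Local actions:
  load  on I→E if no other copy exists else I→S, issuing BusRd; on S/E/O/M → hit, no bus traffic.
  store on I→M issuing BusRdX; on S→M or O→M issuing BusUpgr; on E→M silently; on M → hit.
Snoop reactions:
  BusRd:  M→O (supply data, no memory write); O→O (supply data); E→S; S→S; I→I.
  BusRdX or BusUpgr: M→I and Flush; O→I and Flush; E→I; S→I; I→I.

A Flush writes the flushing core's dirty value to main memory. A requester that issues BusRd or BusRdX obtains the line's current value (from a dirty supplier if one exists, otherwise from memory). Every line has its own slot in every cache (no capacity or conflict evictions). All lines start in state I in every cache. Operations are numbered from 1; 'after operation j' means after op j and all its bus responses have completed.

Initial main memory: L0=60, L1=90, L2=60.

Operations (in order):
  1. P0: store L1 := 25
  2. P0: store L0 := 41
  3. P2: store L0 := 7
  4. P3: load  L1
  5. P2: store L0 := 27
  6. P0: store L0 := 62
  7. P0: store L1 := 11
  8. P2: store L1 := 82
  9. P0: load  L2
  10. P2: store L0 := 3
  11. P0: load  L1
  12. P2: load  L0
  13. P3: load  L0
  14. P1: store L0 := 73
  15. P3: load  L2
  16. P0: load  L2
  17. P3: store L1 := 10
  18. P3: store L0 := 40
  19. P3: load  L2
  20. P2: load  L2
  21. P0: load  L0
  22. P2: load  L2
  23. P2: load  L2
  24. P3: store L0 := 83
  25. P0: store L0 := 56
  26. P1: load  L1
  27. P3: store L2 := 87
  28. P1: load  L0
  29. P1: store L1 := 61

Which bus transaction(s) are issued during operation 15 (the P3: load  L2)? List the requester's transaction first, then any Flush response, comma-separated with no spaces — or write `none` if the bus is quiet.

[1] P0: store L1 := 25 | P0:M(25), P1:I, P2:I, P3:I | bus: BusRdX
[2] P0: store L0 := 41 | P0:M(41), P1:I, P2:I, P3:I | bus: BusRdX
[3] P2: store L0 := 7 | P0:I, P1:I, P2:M(7), P3:I | bus: BusRdX,Flush
[4] P3: load  L1 | P0:O(25), P1:I, P2:I, P3:S(25) | bus: BusRd
[5] P2: store L0 := 27 | P0:I, P1:I, P2:M(27), P3:I | bus: none
[6] P0: store L0 := 62 | P0:M(62), P1:I, P2:I, P3:I | bus: BusRdX,Flush
[7] P0: store L1 := 11 | P0:M(11), P1:I, P2:I, P3:I | bus: BusUpgr
[8] P2: store L1 := 82 | P0:I, P1:I, P2:M(82), P3:I | bus: BusRdX,Flush
[9] P0: load  L2 | P0:E(60), P1:I, P2:I, P3:I | bus: BusRd
[10] P2: store L0 := 3 | P0:I, P1:I, P2:M(3), P3:I | bus: BusRdX,Flush
[11] P0: load  L1 | P0:S(82), P1:I, P2:O(82), P3:I | bus: BusRd
[12] P2: load  L0 | P0:I, P1:I, P2:M(3), P3:I | bus: none
[13] P3: load  L0 | P0:I, P1:I, P2:O(3), P3:S(3) | bus: BusRd
[14] P1: store L0 := 73 | P0:I, P1:M(73), P2:I, P3:I | bus: BusRdX,Flush
[15] P3: load  L2 | P0:S(60), P1:I, P2:I, P3:S(60) | bus: BusRd
[16] P0: load  L2 | P0:S(60), P1:I, P2:I, P3:S(60) | bus: none
[17] P3: store L1 := 10 | P0:I, P1:I, P2:I, P3:M(10) | bus: BusRdX,Flush
[18] P3: store L0 := 40 | P0:I, P1:I, P2:I, P3:M(40) | bus: BusRdX,Flush
[19] P3: load  L2 | P0:S(60), P1:I, P2:I, P3:S(60) | bus: none
[20] P2: load  L2 | P0:S(60), P1:I, P2:S(60), P3:S(60) | bus: BusRd
[21] P0: load  L0 | P0:S(40), P1:I, P2:I, P3:O(40) | bus: BusRd
[22] P2: load  L2 | P0:S(60), P1:I, P2:S(60), P3:S(60) | bus: none
[23] P2: load  L2 | P0:S(60), P1:I, P2:S(60), P3:S(60) | bus: none
[24] P3: store L0 := 83 | P0:I, P1:I, P2:I, P3:M(83) | bus: BusUpgr
[25] P0: store L0 := 56 | P0:M(56), P1:I, P2:I, P3:I | bus: BusRdX,Flush
[26] P1: load  L1 | P0:I, P1:S(10), P2:I, P3:O(10) | bus: BusRd
[27] P3: store L2 := 87 | P0:I, P1:I, P2:I, P3:M(87) | bus: BusUpgr
[28] P1: load  L0 | P0:O(56), P1:S(56), P2:I, P3:I | bus: BusRd
[29] P1: store L1 := 61 | P0:I, P1:M(61), P2:I, P3:I | bus: BusUpgr,Flush

bus = BusRd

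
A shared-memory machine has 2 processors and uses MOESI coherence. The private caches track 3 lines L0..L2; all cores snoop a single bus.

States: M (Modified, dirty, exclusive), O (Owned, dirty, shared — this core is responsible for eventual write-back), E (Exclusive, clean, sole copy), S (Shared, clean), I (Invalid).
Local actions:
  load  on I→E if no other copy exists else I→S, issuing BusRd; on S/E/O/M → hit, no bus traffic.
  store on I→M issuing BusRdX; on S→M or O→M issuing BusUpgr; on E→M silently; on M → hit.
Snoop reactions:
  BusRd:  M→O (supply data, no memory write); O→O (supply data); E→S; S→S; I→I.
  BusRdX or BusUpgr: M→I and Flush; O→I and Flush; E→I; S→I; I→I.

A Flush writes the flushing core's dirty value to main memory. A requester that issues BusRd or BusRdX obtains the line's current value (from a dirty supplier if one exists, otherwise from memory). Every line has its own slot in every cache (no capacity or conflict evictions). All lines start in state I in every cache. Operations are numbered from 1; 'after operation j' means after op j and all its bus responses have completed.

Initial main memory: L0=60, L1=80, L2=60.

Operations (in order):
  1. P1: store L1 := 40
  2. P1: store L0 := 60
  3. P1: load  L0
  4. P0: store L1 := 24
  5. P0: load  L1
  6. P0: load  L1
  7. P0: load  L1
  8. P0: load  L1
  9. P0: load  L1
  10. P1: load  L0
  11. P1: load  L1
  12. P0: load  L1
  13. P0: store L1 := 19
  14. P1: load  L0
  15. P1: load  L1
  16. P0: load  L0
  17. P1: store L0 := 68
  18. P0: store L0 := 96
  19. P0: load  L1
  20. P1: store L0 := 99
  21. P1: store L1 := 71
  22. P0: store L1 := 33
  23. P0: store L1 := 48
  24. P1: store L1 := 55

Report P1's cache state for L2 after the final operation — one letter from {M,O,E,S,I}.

state = I

step 1: P1: store L1 := 40  ⟶  IM  (L1)  txn=BusRdX  M[L1]=80
step 2: P1: store L0 := 60  ⟶  IM  (L0)  txn=BusRdX  M[L0]=60
step 3: P1: load  L0  ⟶  IM  (L0)  txn=∅  M[L0]=60
step 4: P0: store L1 := 24  ⟶  MI  (L1)  txn=BusRdX+Flush  M[L1]=40
step 5: P0: load  L1  ⟶  MI  (L1)  txn=∅  M[L1]=40
step 6: P0: load  L1  ⟶  MI  (L1)  txn=∅  M[L1]=40
step 7: P0: load  L1  ⟶  MI  (L1)  txn=∅  M[L1]=40
step 8: P0: load  L1  ⟶  MI  (L1)  txn=∅  M[L1]=40
step 9: P0: load  L1  ⟶  MI  (L1)  txn=∅  M[L1]=40
step 10: P1: load  L0  ⟶  IM  (L0)  txn=∅  M[L0]=60
step 11: P1: load  L1  ⟶  OS  (L1)  txn=BusRd  M[L1]=40
step 12: P0: load  L1  ⟶  OS  (L1)  txn=∅  M[L1]=40
step 13: P0: store L1 := 19  ⟶  MI  (L1)  txn=BusUpgr  M[L1]=40
step 14: P1: load  L0  ⟶  IM  (L0)  txn=∅  M[L0]=60
step 15: P1: load  L1  ⟶  OS  (L1)  txn=BusRd  M[L1]=40
step 16: P0: load  L0  ⟶  SO  (L0)  txn=BusRd  M[L0]=60
step 17: P1: store L0 := 68  ⟶  IM  (L0)  txn=BusUpgr  M[L0]=60
step 18: P0: store L0 := 96  ⟶  MI  (L0)  txn=BusRdX+Flush  M[L0]=68
step 19: P0: load  L1  ⟶  OS  (L1)  txn=∅  M[L1]=40
step 20: P1: store L0 := 99  ⟶  IM  (L0)  txn=BusRdX+Flush  M[L0]=96
step 21: P1: store L1 := 71  ⟶  IM  (L1)  txn=BusUpgr+Flush  M[L1]=19
step 22: P0: store L1 := 33  ⟶  MI  (L1)  txn=BusRdX+Flush  M[L1]=71
step 23: P0: store L1 := 48  ⟶  MI  (L1)  txn=∅  M[L1]=71
step 24: P1: store L1 := 55  ⟶  IM  (L1)  txn=BusRdX+Flush  M[L1]=48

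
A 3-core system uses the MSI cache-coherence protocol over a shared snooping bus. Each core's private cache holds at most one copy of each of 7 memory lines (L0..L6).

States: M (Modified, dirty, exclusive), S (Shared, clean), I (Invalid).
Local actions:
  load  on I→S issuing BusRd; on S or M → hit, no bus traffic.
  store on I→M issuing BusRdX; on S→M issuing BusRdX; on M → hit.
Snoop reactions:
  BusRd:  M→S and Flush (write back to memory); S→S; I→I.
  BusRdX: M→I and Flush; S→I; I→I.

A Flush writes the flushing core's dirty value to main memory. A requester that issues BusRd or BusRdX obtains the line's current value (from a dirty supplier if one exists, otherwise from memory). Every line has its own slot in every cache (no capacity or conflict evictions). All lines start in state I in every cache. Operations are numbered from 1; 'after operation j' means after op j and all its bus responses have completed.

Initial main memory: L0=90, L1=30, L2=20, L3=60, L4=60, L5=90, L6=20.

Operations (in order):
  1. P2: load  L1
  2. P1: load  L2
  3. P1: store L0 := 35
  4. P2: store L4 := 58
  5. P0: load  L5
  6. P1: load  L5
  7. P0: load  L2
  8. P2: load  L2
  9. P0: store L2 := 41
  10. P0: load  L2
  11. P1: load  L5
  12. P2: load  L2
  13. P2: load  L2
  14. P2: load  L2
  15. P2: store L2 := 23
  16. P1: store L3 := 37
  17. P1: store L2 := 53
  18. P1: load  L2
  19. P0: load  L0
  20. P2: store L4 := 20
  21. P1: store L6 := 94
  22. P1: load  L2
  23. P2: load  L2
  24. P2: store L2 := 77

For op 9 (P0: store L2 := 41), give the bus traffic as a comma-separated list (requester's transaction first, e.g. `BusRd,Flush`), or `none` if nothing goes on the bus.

[1] P2: load  L1 | P0:I, P1:I, P2:S(30) | bus: BusRd
[2] P1: load  L2 | P0:I, P1:S(20), P2:I | bus: BusRd
[3] P1: store L0 := 35 | P0:I, P1:M(35), P2:I | bus: BusRdX
[4] P2: store L4 := 58 | P0:I, P1:I, P2:M(58) | bus: BusRdX
[5] P0: load  L5 | P0:S(90), P1:I, P2:I | bus: BusRd
[6] P1: load  L5 | P0:S(90), P1:S(90), P2:I | bus: BusRd
[7] P0: load  L2 | P0:S(20), P1:S(20), P2:I | bus: BusRd
[8] P2: load  L2 | P0:S(20), P1:S(20), P2:S(20) | bus: BusRd
[9] P0: store L2 := 41 | P0:M(41), P1:I, P2:I | bus: BusRdX
[10] P0: load  L2 | P0:M(41), P1:I, P2:I | bus: none
[11] P1: load  L5 | P0:S(90), P1:S(90), P2:I | bus: none
[12] P2: load  L2 | P0:S(41), P1:I, P2:S(41) | bus: BusRd,Flush
[13] P2: load  L2 | P0:S(41), P1:I, P2:S(41) | bus: none
[14] P2: load  L2 | P0:S(41), P1:I, P2:S(41) | bus: none
[15] P2: store L2 := 23 | P0:I, P1:I, P2:M(23) | bus: BusRdX
[16] P1: store L3 := 37 | P0:I, P1:M(37), P2:I | bus: BusRdX
[17] P1: store L2 := 53 | P0:I, P1:M(53), P2:I | bus: BusRdX,Flush
[18] P1: load  L2 | P0:I, P1:M(53), P2:I | bus: none
[19] P0: load  L0 | P0:S(35), P1:S(35), P2:I | bus: BusRd,Flush
[20] P2: store L4 := 20 | P0:I, P1:I, P2:M(20) | bus: none
[21] P1: store L6 := 94 | P0:I, P1:M(94), P2:I | bus: BusRdX
[22] P1: load  L2 | P0:I, P1:M(53), P2:I | bus: none
[23] P2: load  L2 | P0:I, P1:S(53), P2:S(53) | bus: BusRd,Flush
[24] P2: store L2 := 77 | P0:I, P1:I, P2:M(77) | bus: BusRdX

bus = BusRdX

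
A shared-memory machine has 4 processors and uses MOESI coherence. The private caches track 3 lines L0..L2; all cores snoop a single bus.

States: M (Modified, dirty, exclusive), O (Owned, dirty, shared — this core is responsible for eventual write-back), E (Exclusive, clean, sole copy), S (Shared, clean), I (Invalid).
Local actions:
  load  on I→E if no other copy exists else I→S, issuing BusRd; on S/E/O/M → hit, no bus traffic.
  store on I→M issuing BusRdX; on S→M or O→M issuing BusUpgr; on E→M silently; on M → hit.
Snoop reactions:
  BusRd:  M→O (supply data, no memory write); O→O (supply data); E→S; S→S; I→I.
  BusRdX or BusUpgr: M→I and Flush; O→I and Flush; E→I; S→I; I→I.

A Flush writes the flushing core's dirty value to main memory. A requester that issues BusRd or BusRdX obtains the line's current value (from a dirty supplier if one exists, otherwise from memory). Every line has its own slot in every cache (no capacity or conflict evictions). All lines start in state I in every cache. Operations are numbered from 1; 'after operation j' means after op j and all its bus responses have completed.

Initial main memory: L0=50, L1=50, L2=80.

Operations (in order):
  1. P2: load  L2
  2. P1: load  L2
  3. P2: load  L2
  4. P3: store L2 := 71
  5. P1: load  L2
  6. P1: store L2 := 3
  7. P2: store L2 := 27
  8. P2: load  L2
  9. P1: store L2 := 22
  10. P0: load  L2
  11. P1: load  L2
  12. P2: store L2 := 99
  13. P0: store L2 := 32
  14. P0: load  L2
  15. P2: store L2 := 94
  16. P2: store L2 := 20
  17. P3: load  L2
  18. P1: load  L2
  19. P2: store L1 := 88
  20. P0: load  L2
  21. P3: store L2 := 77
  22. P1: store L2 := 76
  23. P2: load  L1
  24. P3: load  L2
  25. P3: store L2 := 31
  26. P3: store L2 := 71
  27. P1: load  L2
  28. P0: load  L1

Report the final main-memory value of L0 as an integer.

  op1 P2: load  L2 → I/I/E/I on L2; bus BusRd; mem=80
  op2 P1: load  L2 → I/S/S/I on L2; bus BusRd; mem=80
  op3 P2: load  L2 → I/S/S/I on L2; bus (none); mem=80
  op4 P3: store L2 := 71 → I/I/I/M on L2; bus BusRdX; mem=80
  op5 P1: load  L2 → I/S/I/O on L2; bus BusRd; mem=80
  op6 P1: store L2 := 3 → I/M/I/I on L2; bus BusUpgr Flush; mem=71
  op7 P2: store L2 := 27 → I/I/M/I on L2; bus BusRdX Flush; mem=3
  op8 P2: load  L2 → I/I/M/I on L2; bus (none); mem=3
  op9 P1: store L2 := 22 → I/M/I/I on L2; bus BusRdX Flush; mem=27
  op10 P0: load  L2 → S/O/I/I on L2; bus BusRd; mem=27
  op11 P1: load  L2 → S/O/I/I on L2; bus (none); mem=27
  op12 P2: store L2 := 99 → I/I/M/I on L2; bus BusRdX Flush; mem=22
  op13 P0: store L2 := 32 → M/I/I/I on L2; bus BusRdX Flush; mem=99
  op14 P0: load  L2 → M/I/I/I on L2; bus (none); mem=99
  op15 P2: store L2 := 94 → I/I/M/I on L2; bus BusRdX Flush; mem=32
  op16 P2: store L2 := 20 → I/I/M/I on L2; bus (none); mem=32
  op17 P3: load  L2 → I/I/O/S on L2; bus BusRd; mem=32
  op18 P1: load  L2 → I/S/O/S on L2; bus BusRd; mem=32
  op19 P2: store L1 := 88 → I/I/M/I on L1; bus BusRdX; mem=50
  op20 P0: load  L2 → S/S/O/S on L2; bus BusRd; mem=32
  op21 P3: store L2 := 77 → I/I/I/M on L2; bus BusUpgr Flush; mem=20
  op22 P1: store L2 := 76 → I/M/I/I on L2; bus BusRdX Flush; mem=77
  op23 P2: load  L1 → I/I/M/I on L1; bus (none); mem=50
  op24 P3: load  L2 → I/O/I/S on L2; bus BusRd; mem=77
  op25 P3: store L2 := 31 → I/I/I/M on L2; bus BusUpgr Flush; mem=76
  op26 P3: store L2 := 71 → I/I/I/M on L2; bus (none); mem=76
  op27 P1: load  L2 → I/S/I/O on L2; bus BusRd; mem=76
  op28 P0: load  L1 → S/I/O/I on L1; bus BusRd; mem=50

memory[L0] = 50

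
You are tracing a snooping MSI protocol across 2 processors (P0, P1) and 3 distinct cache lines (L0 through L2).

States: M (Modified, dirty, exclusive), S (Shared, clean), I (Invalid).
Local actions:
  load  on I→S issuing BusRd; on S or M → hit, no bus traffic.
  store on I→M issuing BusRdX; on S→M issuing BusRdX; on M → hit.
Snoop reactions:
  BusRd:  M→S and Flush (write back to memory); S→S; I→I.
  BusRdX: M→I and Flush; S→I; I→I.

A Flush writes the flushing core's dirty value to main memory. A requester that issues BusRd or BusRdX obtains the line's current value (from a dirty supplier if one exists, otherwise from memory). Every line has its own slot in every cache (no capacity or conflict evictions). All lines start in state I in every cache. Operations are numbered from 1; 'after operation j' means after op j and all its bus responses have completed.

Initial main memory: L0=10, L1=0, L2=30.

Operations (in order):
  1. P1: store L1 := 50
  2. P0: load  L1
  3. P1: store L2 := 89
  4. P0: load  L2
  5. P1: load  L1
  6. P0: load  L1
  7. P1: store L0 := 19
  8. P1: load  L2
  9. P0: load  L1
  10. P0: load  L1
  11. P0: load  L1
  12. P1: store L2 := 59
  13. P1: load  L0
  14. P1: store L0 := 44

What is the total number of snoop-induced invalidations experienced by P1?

invalidations = 0

[1] P1: store L1 := 50 | P0:I, P1:M(50) | bus: BusRdX
[2] P0: load  L1 | P0:S(50), P1:S(50) | bus: BusRd,Flush
[3] P1: store L2 := 89 | P0:I, P1:M(89) | bus: BusRdX
[4] P0: load  L2 | P0:S(89), P1:S(89) | bus: BusRd,Flush
[5] P1: load  L1 | P0:S(50), P1:S(50) | bus: none
[6] P0: load  L1 | P0:S(50), P1:S(50) | bus: none
[7] P1: store L0 := 19 | P0:I, P1:M(19) | bus: BusRdX
[8] P1: load  L2 | P0:S(89), P1:S(89) | bus: none
[9] P0: load  L1 | P0:S(50), P1:S(50) | bus: none
[10] P0: load  L1 | P0:S(50), P1:S(50) | bus: none
[11] P0: load  L1 | P0:S(50), P1:S(50) | bus: none
[12] P1: store L2 := 59 | P0:I, P1:M(59) | bus: BusRdX
[13] P1: load  L0 | P0:I, P1:M(19) | bus: none
[14] P1: store L0 := 44 | P0:I, P1:M(44) | bus: none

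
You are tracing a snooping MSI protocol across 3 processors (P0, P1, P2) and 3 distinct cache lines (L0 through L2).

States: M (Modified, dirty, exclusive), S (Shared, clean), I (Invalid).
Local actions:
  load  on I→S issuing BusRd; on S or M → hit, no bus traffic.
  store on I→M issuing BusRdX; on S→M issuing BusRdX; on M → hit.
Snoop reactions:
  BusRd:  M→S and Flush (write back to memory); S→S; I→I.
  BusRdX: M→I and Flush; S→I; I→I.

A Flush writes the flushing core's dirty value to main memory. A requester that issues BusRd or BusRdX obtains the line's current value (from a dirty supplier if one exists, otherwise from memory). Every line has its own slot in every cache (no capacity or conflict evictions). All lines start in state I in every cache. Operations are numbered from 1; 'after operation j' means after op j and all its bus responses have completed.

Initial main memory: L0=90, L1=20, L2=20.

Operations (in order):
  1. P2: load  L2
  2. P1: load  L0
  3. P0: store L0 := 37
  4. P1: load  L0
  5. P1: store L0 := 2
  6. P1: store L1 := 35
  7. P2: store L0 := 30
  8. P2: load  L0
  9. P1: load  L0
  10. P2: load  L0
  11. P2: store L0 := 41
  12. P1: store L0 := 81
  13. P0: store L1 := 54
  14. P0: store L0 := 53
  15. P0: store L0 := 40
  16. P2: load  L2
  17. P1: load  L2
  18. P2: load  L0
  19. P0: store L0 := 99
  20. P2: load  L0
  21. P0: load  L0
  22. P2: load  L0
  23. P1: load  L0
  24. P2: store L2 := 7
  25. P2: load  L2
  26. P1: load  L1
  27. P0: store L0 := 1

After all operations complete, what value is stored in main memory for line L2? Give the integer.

step 1: P2: load  L2  ⟶  IIS  (L2)  txn=BusRd  M[L2]=20
step 2: P1: load  L0  ⟶  ISI  (L0)  txn=BusRd  M[L0]=90
step 3: P0: store L0 := 37  ⟶  MII  (L0)  txn=BusRdX  M[L0]=90
step 4: P1: load  L0  ⟶  SSI  (L0)  txn=BusRd+Flush  M[L0]=37
step 5: P1: store L0 := 2  ⟶  IMI  (L0)  txn=BusRdX  M[L0]=37
step 6: P1: store L1 := 35  ⟶  IMI  (L1)  txn=BusRdX  M[L1]=20
step 7: P2: store L0 := 30  ⟶  IIM  (L0)  txn=BusRdX+Flush  M[L0]=2
step 8: P2: load  L0  ⟶  IIM  (L0)  txn=∅  M[L0]=2
step 9: P1: load  L0  ⟶  ISS  (L0)  txn=BusRd+Flush  M[L0]=30
step 10: P2: load  L0  ⟶  ISS  (L0)  txn=∅  M[L0]=30
step 11: P2: store L0 := 41  ⟶  IIM  (L0)  txn=BusRdX  M[L0]=30
step 12: P1: store L0 := 81  ⟶  IMI  (L0)  txn=BusRdX+Flush  M[L0]=41
step 13: P0: store L1 := 54  ⟶  MII  (L1)  txn=BusRdX+Flush  M[L1]=35
step 14: P0: store L0 := 53  ⟶  MII  (L0)  txn=BusRdX+Flush  M[L0]=81
step 15: P0: store L0 := 40  ⟶  MII  (L0)  txn=∅  M[L0]=81
step 16: P2: load  L2  ⟶  IIS  (L2)  txn=∅  M[L2]=20
step 17: P1: load  L2  ⟶  ISS  (L2)  txn=BusRd  M[L2]=20
step 18: P2: load  L0  ⟶  SIS  (L0)  txn=BusRd+Flush  M[L0]=40
step 19: P0: store L0 := 99  ⟶  MII  (L0)  txn=BusRdX  M[L0]=40
step 20: P2: load  L0  ⟶  SIS  (L0)  txn=BusRd+Flush  M[L0]=99
step 21: P0: load  L0  ⟶  SIS  (L0)  txn=∅  M[L0]=99
step 22: P2: load  L0  ⟶  SIS  (L0)  txn=∅  M[L0]=99
step 23: P1: load  L0  ⟶  SSS  (L0)  txn=BusRd  M[L0]=99
step 24: P2: store L2 := 7  ⟶  IIM  (L2)  txn=BusRdX  M[L2]=20
step 25: P2: load  L2  ⟶  IIM  (L2)  txn=∅  M[L2]=20
step 26: P1: load  L1  ⟶  SSI  (L1)  txn=BusRd+Flush  M[L1]=54
step 27: P0: store L0 := 1  ⟶  MII  (L0)  txn=BusRdX  M[L0]=99

memory[L2] = 20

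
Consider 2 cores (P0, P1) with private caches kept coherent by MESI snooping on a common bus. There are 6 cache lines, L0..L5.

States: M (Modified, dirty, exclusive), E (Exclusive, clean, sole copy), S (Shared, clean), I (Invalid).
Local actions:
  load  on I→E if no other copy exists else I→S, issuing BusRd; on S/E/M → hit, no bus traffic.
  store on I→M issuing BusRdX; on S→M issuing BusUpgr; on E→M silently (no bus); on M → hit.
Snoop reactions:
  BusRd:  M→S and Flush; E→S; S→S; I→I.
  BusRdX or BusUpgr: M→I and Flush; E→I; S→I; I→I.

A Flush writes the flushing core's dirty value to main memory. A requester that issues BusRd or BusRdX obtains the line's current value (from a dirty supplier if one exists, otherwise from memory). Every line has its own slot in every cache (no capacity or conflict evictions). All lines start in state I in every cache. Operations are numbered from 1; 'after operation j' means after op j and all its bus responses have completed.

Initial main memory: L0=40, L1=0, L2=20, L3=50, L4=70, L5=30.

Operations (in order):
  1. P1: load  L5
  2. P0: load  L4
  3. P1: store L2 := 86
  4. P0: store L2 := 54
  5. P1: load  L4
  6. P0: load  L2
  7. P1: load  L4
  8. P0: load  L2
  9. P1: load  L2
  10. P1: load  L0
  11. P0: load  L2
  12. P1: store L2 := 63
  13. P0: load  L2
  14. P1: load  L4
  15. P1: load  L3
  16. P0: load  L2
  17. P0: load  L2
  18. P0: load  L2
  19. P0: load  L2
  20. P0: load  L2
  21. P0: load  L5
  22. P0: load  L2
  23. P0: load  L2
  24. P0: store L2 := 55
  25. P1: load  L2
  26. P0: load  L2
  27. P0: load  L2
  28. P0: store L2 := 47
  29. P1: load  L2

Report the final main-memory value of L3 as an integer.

1. P1: load  L5  bus=[BusRd]  L5: P0=I P1=E  mem[L5]=30
2. P0: load  L4  bus=[BusRd]  L4: P0=E P1=I  mem[L4]=70
3. P1: store L2 := 86  bus=[BusRdX]  L2: P0=I P1=M  mem[L2]=20
4. P0: store L2 := 54  bus=[BusRdX,Flush]  L2: P0=M P1=I  mem[L2]=86
5. P1: load  L4  bus=[BusRd]  L4: P0=S P1=S  mem[L4]=70
6. P0: load  L2  bus=[-]  L2: P0=M P1=I  mem[L2]=86
7. P1: load  L4  bus=[-]  L4: P0=S P1=S  mem[L4]=70
8. P0: load  L2  bus=[-]  L2: P0=M P1=I  mem[L2]=86
9. P1: load  L2  bus=[BusRd,Flush]  L2: P0=S P1=S  mem[L2]=54
10. P1: load  L0  bus=[BusRd]  L0: P0=I P1=E  mem[L0]=40
11. P0: load  L2  bus=[-]  L2: P0=S P1=S  mem[L2]=54
12. P1: store L2 := 63  bus=[BusUpgr]  L2: P0=I P1=M  mem[L2]=54
13. P0: load  L2  bus=[BusRd,Flush]  L2: P0=S P1=S  mem[L2]=63
14. P1: load  L4  bus=[-]  L4: P0=S P1=S  mem[L4]=70
15. P1: load  L3  bus=[BusRd]  L3: P0=I P1=E  mem[L3]=50
16. P0: load  L2  bus=[-]  L2: P0=S P1=S  mem[L2]=63
17. P0: load  L2  bus=[-]  L2: P0=S P1=S  mem[L2]=63
18. P0: load  L2  bus=[-]  L2: P0=S P1=S  mem[L2]=63
19. P0: load  L2  bus=[-]  L2: P0=S P1=S  mem[L2]=63
20. P0: load  L2  bus=[-]  L2: P0=S P1=S  mem[L2]=63
21. P0: load  L5  bus=[BusRd]  L5: P0=S P1=S  mem[L5]=30
22. P0: load  L2  bus=[-]  L2: P0=S P1=S  mem[L2]=63
23. P0: load  L2  bus=[-]  L2: P0=S P1=S  mem[L2]=63
24. P0: store L2 := 55  bus=[BusUpgr]  L2: P0=M P1=I  mem[L2]=63
25. P1: load  L2  bus=[BusRd,Flush]  L2: P0=S P1=S  mem[L2]=55
26. P0: load  L2  bus=[-]  L2: P0=S P1=S  mem[L2]=55
27. P0: load  L2  bus=[-]  L2: P0=S P1=S  mem[L2]=55
28. P0: store L2 := 47  bus=[BusUpgr]  L2: P0=M P1=I  mem[L2]=55
29. P1: load  L2  bus=[BusRd,Flush]  L2: P0=S P1=S  mem[L2]=47

memory[L3] = 50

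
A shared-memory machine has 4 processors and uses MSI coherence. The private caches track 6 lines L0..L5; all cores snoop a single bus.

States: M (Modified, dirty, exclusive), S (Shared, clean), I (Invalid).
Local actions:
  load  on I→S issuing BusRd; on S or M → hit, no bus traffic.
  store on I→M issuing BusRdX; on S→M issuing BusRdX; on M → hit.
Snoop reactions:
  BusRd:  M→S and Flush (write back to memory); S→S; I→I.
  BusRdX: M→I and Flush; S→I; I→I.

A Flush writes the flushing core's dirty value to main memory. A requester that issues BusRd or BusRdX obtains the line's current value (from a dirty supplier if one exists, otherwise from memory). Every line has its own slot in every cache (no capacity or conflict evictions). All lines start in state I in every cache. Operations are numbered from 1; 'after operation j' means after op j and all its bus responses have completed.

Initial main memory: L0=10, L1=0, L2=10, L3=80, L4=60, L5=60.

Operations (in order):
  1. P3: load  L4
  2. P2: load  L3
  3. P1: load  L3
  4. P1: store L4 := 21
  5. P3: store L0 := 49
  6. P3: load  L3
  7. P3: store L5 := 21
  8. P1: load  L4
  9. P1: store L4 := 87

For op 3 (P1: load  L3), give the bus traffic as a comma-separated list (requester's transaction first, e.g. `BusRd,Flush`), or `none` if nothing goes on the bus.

step 1: P3: load  L4  ⟶  IIIS  (L4)  txn=BusRd  M[L4]=60
step 2: P2: load  L3  ⟶  IISI  (L3)  txn=BusRd  M[L3]=80
step 3: P1: load  L3  ⟶  ISSI  (L3)  txn=BusRd  M[L3]=80
step 4: P1: store L4 := 21  ⟶  IMII  (L4)  txn=BusRdX  M[L4]=60
step 5: P3: store L0 := 49  ⟶  IIIM  (L0)  txn=BusRdX  M[L0]=10
step 6: P3: load  L3  ⟶  ISSS  (L3)  txn=BusRd  M[L3]=80
step 7: P3: store L5 := 21  ⟶  IIIM  (L5)  txn=BusRdX  M[L5]=60
step 8: P1: load  L4  ⟶  IMII  (L4)  txn=∅  M[L4]=60
step 9: P1: store L4 := 87  ⟶  IMII  (L4)  txn=∅  M[L4]=60

bus = BusRd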